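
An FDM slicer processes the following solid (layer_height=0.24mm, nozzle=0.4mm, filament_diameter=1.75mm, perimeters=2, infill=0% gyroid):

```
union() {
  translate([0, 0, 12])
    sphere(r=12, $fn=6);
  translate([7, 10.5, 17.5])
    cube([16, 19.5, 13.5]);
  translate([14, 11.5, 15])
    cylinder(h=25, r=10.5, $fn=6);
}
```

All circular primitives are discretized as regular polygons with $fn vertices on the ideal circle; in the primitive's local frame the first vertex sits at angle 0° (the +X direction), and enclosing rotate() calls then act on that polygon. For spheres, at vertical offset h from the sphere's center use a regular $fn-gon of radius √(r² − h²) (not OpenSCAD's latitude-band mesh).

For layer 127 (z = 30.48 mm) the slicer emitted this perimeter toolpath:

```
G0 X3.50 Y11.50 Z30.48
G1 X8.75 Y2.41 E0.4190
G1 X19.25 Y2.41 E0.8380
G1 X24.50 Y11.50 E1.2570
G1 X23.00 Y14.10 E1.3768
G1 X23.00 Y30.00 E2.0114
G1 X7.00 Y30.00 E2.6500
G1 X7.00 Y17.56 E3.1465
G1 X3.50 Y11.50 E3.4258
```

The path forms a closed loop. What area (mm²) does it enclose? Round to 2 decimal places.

Apply the shoelace formula to the sequence of (X, Y) vertices; enclosed area = 451.72 mm².

451.72 mm²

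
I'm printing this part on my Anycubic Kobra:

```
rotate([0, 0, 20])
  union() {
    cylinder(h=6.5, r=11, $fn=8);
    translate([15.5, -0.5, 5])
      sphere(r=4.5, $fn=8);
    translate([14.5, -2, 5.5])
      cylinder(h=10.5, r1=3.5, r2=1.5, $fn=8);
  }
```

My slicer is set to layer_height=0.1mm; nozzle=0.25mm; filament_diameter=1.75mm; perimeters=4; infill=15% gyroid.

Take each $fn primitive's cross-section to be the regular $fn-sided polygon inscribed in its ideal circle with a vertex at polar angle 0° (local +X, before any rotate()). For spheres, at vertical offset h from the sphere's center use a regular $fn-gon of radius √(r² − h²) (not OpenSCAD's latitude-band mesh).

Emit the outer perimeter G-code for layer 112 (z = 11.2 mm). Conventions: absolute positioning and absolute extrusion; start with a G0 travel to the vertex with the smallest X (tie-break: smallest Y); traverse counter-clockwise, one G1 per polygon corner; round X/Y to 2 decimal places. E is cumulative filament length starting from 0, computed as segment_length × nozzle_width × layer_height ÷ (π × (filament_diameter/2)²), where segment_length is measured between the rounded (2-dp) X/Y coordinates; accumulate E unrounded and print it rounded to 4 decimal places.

At z = 11.2 mm: the cylinder is absent (z outside [0, 6.5]); the sphere at (15.5, -0.5) is absent (|z−center|=6.200 > r=4.5); the cone at (14.5, -2) (r1=3.5→r2=1.5) has section circumradius 2.414 here — a regular 8-gon; Combining (union): only the cone at (14.5, -2) is present, so the union is just that shape — 1 connected region; (rotated 20° about Z; rotation is an isometry so areas/perimeters/island counts are preserved). The outline is a single polygon with 8 vertices. Extrusion per mm of travel: 0.25 × 0.1 / (π × 0.875²) = 0.010394. Accumulating E over each segment gives final E = 0.1538.

G0 X12.04 Y2.25 Z11.20
G1 X13.29 Y0.89 E0.0192
G1 X15.14 Y0.81 E0.0384
G1 X16.50 Y2.06 E0.0576
G1 X16.58 Y3.91 E0.0769
G1 X15.33 Y5.27 E0.0961
G1 X13.48 Y5.35 E0.1153
G1 X12.12 Y4.10 E0.1345
G1 X12.04 Y2.25 E0.1538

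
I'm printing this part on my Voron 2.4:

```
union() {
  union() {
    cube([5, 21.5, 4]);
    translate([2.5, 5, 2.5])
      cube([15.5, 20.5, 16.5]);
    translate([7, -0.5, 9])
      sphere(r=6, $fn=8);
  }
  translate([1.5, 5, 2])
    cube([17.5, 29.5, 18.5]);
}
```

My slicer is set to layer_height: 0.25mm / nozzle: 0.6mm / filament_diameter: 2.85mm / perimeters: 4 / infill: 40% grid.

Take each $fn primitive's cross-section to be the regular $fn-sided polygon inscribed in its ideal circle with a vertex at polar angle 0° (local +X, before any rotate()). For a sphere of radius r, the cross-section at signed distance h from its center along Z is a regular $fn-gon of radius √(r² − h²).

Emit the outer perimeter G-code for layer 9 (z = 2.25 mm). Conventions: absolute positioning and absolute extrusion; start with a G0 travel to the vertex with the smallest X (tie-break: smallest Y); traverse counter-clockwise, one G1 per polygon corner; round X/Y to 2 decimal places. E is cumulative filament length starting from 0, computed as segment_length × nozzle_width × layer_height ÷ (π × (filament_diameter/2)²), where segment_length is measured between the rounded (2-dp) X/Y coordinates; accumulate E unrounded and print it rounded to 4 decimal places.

At z = 2.25 mm: the 5×21.5 cube contributes its full rectangle; the cube at (2.5, 5) is absent (z outside [2.5, 19]); the sphere at (7, -0.5) does not reach this height (|z−center|=6.750 > r=6); Taking the union: only the 5×21.5 cube is present, so the union is just that shape — 1 connected region; the cube at (1.5, 5) (footprint 17.5×29.5) is included at this height; Merging all regions: the regions partially overlap (shared area 57.75 mm²), so overlapping operands fuse into one piece — 1 connected region. The outline is a single polygon with 8 vertices. Extrusion per mm of travel: 0.6 × 0.25 / (π × 1.425²) = 0.023513. Accumulating E over each segment gives final E = 2.5159.

G0 X0.00 Y0.00 Z2.25
G1 X5.00 Y0.00 E0.1176
G1 X5.00 Y5.00 E0.2351
G1 X19.00 Y5.00 E0.5643
G1 X19.00 Y34.50 E1.2580
G1 X1.50 Y34.50 E1.6694
G1 X1.50 Y21.50 E1.9751
G1 X0.00 Y21.50 E2.0104
G1 X0.00 Y0.00 E2.5159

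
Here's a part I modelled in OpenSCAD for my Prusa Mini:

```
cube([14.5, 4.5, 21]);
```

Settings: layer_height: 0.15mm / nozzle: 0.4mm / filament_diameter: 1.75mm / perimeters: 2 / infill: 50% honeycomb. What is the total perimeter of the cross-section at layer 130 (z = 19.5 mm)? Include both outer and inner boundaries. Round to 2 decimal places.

At z = 19.5 mm: the cube (footprint 14.5×4.5) is included at this height (perimeter 38.00 mm). Overall, the cross-section is a single solid region. Total boundary length (outer) = 38.00 mm.

38.00 mm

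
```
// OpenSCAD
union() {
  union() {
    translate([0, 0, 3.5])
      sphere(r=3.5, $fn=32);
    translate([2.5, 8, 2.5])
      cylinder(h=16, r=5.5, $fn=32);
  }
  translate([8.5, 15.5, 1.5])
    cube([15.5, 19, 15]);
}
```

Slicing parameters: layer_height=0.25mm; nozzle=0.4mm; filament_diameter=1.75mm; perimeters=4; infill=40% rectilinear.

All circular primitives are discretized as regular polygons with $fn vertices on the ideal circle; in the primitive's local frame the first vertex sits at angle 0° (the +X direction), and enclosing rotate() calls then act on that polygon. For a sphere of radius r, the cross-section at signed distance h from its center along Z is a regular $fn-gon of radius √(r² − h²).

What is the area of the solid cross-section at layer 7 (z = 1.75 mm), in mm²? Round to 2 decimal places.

323.18 mm²

At z = 1.75 mm: the r=3.5 sphere contributes a regular 32-gon of circumradius √(3.5²−1.75²) = 3.031 (area = (32/2)·3.031²·sin(360°/32) = 28.68 mm²); the cylinder at (2.5, 8) is absent (z outside [2.5, 18.5]); Combining (union): only the r=3.5 sphere is present, so the union is just that shape — area = 28.68 mm²; the cube at (8.5, 15.5) (footprint 15.5×19) is included at this height (area 294.50 mm²); Taking the union: the 2 present regions are separate (no shared area or edge), so areas and boundary lengths simply add and each stays a separate island — area = 323.18 mm². Overall, the cross-section has 2 separate islands. Net area = 323.18 mm².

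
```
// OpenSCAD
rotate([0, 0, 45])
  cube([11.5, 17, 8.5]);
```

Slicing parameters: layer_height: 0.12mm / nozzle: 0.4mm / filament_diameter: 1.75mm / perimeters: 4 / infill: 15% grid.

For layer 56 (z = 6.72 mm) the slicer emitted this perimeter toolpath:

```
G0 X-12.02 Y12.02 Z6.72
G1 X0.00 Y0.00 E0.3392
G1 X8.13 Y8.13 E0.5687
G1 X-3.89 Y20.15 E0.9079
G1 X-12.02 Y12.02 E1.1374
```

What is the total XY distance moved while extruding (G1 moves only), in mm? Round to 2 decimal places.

Sum the Euclidean lengths of each G1 segment: total = 56.99 mm.

56.99 mm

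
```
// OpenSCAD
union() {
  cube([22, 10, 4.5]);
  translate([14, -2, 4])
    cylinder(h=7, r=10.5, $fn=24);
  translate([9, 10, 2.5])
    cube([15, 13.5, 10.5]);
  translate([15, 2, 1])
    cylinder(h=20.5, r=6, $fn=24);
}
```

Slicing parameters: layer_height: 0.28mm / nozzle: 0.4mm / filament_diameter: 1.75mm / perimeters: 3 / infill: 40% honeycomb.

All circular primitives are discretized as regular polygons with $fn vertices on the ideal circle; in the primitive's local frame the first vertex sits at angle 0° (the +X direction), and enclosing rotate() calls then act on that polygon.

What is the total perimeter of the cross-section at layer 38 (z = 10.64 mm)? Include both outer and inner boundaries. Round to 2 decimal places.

122.79 mm

At z = 10.64 mm: the cube is not intersected at this z (z outside [0, 4.5]); the r=10.5 cylinder at (14, -2) gives a regular 24-gon of circumradius 10.5 (constant along its height) (perimeter = 2·24·10.500·sin(180°/24) = 65.79 mm); the cube at (9, 10) is present — its section is the full 15×13.5 rectangle (perimeter 57.00 mm); the cylinder at (15, 2): section is a regular 24-gon, circumradius r=6 (perimeter = 2·24·6.000·sin(180°/24) = 37.59 mm); Combining (union): the regions partially overlap (shared area 111.81 mm²), so the edge portions inside another operand are dropped and the merged outline is re-measured after clipping — boundary = 122.79 mm. Overall, the cross-section has 2 separate islands. Total boundary length (outer) = 122.79 mm.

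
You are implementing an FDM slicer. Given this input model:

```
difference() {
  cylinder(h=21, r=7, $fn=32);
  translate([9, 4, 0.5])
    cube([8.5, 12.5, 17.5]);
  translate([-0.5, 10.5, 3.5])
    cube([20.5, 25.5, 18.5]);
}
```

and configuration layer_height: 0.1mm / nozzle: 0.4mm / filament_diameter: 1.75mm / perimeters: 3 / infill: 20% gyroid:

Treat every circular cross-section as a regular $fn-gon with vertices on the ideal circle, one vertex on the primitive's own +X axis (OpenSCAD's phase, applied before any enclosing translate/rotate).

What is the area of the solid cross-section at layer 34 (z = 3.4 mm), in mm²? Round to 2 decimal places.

152.95 mm²

At z = 3.4 mm: the r=7 cylinder gives a regular 32-gon of circumradius 7 (constant along its height) (area = (32/2)·7.000²·sin(360°/32) = 152.95 mm²); the cube at (9, 4) (footprint 8.5×12.5) is included at this height (area 106.25 mm²); the cube at (-0.5, 10.5) is not intersected at this z (z outside [3.5, 22]); Subtracting the remaining from the first: starting from the r=7 cylinder (152.95 mm²), the 8.5×12.5 cube at (9, 4) misses the remaining region (no effect) — area = 152.95 mm². Overall, the cross-section is a single solid region. Net area = 152.95 mm².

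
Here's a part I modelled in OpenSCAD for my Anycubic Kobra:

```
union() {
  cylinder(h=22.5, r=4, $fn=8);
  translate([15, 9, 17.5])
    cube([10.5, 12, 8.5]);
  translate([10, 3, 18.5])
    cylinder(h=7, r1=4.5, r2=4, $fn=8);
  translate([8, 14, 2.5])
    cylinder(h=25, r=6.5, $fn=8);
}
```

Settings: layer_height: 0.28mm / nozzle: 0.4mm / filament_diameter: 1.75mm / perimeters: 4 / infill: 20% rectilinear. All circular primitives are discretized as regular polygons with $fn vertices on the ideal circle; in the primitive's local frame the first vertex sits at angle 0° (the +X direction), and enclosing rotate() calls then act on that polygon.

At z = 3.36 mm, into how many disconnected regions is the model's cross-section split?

At z = 3.36 mm: the r=4 cylinder contributes a regular 8-gon of circumradius 4; the cube at (15, 9) does not reach this height (z outside [17.5, 26]); the cone at (10, 3) is absent (z outside [18.5, 25.5]); the r=6.5 cylinder at (8, 14) contributes a regular 8-gon of circumradius 6.5; Merging all regions: the 2 present regions are separate (no shared area or edge), so areas and boundary lengths simply add and each stays a separate island — 2 connected regions. The result has 2 disconnected regions.

2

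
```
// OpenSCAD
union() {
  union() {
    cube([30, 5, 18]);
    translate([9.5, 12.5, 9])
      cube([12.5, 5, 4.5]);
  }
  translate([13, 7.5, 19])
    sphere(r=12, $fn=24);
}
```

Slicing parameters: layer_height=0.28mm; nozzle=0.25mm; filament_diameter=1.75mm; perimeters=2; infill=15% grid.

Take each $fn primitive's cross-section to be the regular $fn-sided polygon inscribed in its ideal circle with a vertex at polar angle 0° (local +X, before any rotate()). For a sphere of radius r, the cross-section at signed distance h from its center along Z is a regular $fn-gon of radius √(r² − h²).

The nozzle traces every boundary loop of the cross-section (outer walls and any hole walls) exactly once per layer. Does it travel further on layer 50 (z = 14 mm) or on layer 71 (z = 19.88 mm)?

layer 50 (z = 14 mm)

Layer 50 (z = 14): the cube is present — its section is the full 30×5 rectangle (perimeter 70.00 mm); the cube at (9.5, 12.5) is absent (z outside [9, 13.5]); Merging all regions: only the 30×5 cube is present, so the union is just that shape — boundary = 70.00 mm; the sphere at (13, 7.5): section is a regular 24-gon, circumradius = √(r²−h²) = √(12²−5²) = 10.909 (perimeter = 2·24·10.909·sin(180°/24) = 68.35 mm); Merging all regions: the regions partially overlap (shared area 94.85 mm²), so the edge portions inside another operand are dropped and the merged outline is re-measured after clipping — boundary = 89.93 mm. So its perimeter = 89.93 mm. Layer 71 (z = 19.88): the cube is absent (z outside [0, 18]); the cube at (9.5, 12.5) does not reach this height (z outside [9, 13.5]); Taking the union: nothing is present at this height; the r=12 sphere at (13, 7.5) slices to a regular 24-gon of circumradius 11.968 (√(r²−h²) with h=0.88 from center) (perimeter = 2·24·11.968·sin(180°/24) = 74.98 mm); Combining (union): only the r=12 sphere at (13, 7.5) is present, so the union is just that shape — boundary = 74.98 mm. So its perimeter = 74.98 mm. Layer 50 is larger (89.93 vs 74.98 mm).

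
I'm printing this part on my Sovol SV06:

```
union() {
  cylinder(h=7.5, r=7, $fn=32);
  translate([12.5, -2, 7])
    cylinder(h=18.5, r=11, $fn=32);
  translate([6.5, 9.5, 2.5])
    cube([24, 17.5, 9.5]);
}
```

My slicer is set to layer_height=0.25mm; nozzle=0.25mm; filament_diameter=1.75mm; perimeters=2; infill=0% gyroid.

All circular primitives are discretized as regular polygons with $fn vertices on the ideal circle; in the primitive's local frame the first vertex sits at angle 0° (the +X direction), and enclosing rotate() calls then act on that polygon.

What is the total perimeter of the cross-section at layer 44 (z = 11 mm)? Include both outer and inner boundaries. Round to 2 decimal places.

At z = 11 mm: the cylinder does not reach this height (z outside [0, 7.5]); the cylinder at (12.5, -2): section is a regular 32-gon, circumradius r=11 (perimeter = 2·32·11.000·sin(180°/32) = 69.00 mm); the cube at (6.5, 9.5) (footprint 24×17.5) is included at this height (perimeter 83.00 mm); Combining (union): the 2 present regions are separate (no shared area or edge), so areas and boundary lengths simply add and each stays a separate island — boundary = 152.00 mm. Overall, the cross-section has 2 separate islands. Total boundary length (outer) = 152.00 mm.

152.00 mm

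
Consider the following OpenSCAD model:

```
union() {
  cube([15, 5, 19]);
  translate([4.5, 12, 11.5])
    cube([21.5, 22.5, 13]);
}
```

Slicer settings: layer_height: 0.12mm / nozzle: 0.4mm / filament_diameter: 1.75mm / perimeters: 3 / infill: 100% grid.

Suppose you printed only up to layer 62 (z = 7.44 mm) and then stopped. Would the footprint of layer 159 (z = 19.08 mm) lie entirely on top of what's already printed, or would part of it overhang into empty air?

part overhangs

Compare the two slices. At z = 7.44: the 15×5 cube contributes its full rectangle (area 75.00 mm²); the cube at (4.5, 12) does not reach this height (z outside [11.5, 24.5]); Taking the union: only the 15×5 cube is present, so the union is just that shape — area = 75.00 mm². At z = 19.08: the cube does not reach this height (z outside [0, 19]); the cube at (4.5, 12) is present — its section is the full 21.5×22.5 rectangle (area 483.75 mm²); Taking the union: only the 21.5×22.5 cube at (4.5, 12) is present, so the union is just that shape — area = 483.75 mm². Checking containment: at z = 19.08 the cross-section extends beyond the z = 7.44 cross-section by about 483.75 mm².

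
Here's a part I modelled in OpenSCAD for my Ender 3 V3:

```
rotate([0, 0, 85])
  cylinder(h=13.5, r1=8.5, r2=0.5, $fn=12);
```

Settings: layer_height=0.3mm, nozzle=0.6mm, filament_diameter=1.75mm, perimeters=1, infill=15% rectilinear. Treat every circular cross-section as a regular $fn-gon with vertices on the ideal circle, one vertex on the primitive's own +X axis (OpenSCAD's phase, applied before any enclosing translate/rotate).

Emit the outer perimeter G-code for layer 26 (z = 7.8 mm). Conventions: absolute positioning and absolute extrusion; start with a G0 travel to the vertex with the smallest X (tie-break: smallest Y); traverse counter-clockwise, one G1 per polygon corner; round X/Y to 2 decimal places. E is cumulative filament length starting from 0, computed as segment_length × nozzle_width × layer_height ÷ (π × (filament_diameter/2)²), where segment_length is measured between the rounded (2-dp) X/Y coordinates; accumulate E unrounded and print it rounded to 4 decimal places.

At z = 7.8 mm: the cone: at t=0.578 of its height the radius interpolates to r₁+(r₂−r₁)t = 3.878, giving a regular 12-gon of that circumradius; (whole slice rotated 85° about Z — lengths, areas and connectivity unchanged). The outline is a single polygon with 12 vertices. Extrusion per mm of travel: 0.6 × 0.3 / (π × 0.875²) = 0.074835. Accumulating E over each segment gives final E = 1.8017.

G0 X-3.86 Y0.34 Z7.80
G1 X-3.51 Y-1.64 E0.1505
G1 X-2.22 Y-3.18 E0.3008
G1 X-0.34 Y-3.86 E0.4504
G1 X1.64 Y-3.51 E0.6009
G1 X3.18 Y-2.22 E0.7512
G1 X3.86 Y-0.34 E0.9008
G1 X3.51 Y1.64 E1.0513
G1 X2.22 Y3.18 E1.2016
G1 X0.34 Y3.86 E1.3513
G1 X-1.64 Y3.51 E1.5017
G1 X-3.18 Y2.22 E1.6521
G1 X-3.86 Y0.34 E1.8017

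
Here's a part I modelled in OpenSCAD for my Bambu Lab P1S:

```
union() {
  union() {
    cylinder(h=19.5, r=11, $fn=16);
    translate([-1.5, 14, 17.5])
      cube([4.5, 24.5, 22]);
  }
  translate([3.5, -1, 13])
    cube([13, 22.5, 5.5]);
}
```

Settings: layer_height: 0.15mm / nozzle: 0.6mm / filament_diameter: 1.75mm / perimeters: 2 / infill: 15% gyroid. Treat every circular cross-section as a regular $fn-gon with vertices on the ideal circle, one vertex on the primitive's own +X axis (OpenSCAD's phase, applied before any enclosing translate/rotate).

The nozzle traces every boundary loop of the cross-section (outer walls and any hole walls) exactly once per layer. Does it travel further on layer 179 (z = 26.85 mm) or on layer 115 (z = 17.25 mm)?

Layer 179 (z = 26.85): the cylinder is not intersected at this z (z outside [0, 19.5]); the 4.5×24.5 cube at (-1.5, 14) contributes its full rectangle (perimeter 58.00 mm); Taking the union: only the 4.5×24.5 cube at (-1.5, 14) is present, so the union is just that shape — boundary = 58.00 mm; the cube at (3.5, -1) does not reach this height (z outside [13, 18.5]); Merging all regions: only the result so far is present, so the union is just that shape — boundary = 58.00 mm. So its perimeter = 58.00 mm. Layer 115 (z = 17.25): the r=11 cylinder gives a regular 16-gon of circumradius 11 (constant along its height) (perimeter = 2·16·11.000·sin(180°/16) = 68.67 mm); the cube at (-1.5, 14) is absent (z outside [17.5, 39.5]); Taking the union: only the r=11 cylinder is present, so the union is just that shape — boundary = 68.67 mm; the 13×22.5 cube at (3.5, -1) contributes its full rectangle (perimeter 71.00 mm); Combining (union): the regions partially overlap (shared area 62.73 mm²), so the edge portions inside another operand are dropped and the merged outline is re-measured after clipping — boundary = 106.45 mm. So its perimeter = 106.45 mm. Layer 115 is larger (106.45 vs 58.00 mm).

layer 115 (z = 17.25 mm)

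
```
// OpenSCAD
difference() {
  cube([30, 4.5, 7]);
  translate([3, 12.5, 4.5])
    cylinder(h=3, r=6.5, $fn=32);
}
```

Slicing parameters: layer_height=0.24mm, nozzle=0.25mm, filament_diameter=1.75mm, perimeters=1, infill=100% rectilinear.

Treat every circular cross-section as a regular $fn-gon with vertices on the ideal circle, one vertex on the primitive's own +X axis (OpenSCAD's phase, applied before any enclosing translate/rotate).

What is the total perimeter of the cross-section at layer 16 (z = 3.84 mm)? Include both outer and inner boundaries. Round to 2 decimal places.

At z = 3.84 mm: the cube (footprint 30×4.5) is included at this height (perimeter 69.00 mm); the cylinder at (3, 12.5) is not intersected at this z (z outside [4.5, 7.5]); Taking the first minus the rest: none of the subtracted shapes is present at this height, so the 30×4.5 cube is unchanged — boundary = 69.00 mm. Overall, the cross-section is a single solid region. Total boundary length (outer) = 69.00 mm.

69.00 mm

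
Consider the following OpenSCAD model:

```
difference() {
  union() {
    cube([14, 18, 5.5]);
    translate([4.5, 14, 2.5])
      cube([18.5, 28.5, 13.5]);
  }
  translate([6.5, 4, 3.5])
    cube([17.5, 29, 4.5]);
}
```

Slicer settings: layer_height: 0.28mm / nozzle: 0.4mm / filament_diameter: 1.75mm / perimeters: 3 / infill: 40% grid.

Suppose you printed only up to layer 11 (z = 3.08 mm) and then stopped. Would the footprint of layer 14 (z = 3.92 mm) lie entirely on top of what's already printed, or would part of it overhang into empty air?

entirely on top

Compare the two slices. At z = 3.08: the 14×18 cube contributes its full rectangle (area 252.00 mm²); the 18.5×28.5 cube at (4.5, 14) contributes its full rectangle (area 527.25 mm²); Combining (union): the regions partially overlap — summed areas 779.25 mm² minus the doubly-counted overlap 38.00 mm² gives 741.25 mm² — area = 741.25 mm²; the cube at (6.5, 4) is not intersected at this z (z outside [3.5, 8]); After the difference (first − rest): none of the subtracted shapes is present at this height, so that combined region is unchanged — area = 741.25 mm². At z = 3.92: the 14×18 cube contributes its full rectangle (area 252.00 mm²); the cube at (4.5, 14) (footprint 18.5×28.5) is included at this height (area 527.25 mm²); Combining (union): the regions partially overlap — summed areas 779.25 mm² minus the doubly-counted overlap 38.00 mm² gives 741.25 mm² — area = 741.25 mm²; the 17.5×29 cube at (6.5, 4) contributes its full rectangle (area 507.50 mm²); Taking the first minus the rest: starting from that combined region (741.25 mm²), the 17.5×29 cube at (6.5, 4) partially overlaps it — only the 388.50 mm² overlap (of its 507.50 mm²) is removed, clipping the outline — area = 352.75 mm². Checking containment: the cross-section at z = 3.92 is a subset of the cross-section at z = 3.08.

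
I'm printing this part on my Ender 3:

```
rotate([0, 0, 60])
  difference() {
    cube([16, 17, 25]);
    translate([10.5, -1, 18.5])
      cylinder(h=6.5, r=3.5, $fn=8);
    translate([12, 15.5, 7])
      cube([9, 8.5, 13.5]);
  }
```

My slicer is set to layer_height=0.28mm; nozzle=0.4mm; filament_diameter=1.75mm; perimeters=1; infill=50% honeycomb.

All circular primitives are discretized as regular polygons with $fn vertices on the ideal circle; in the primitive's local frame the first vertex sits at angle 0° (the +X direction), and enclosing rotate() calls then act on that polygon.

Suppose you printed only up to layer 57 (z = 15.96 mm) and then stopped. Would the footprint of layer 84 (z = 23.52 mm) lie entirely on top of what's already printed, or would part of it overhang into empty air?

Compare the two slices. At z = 15.96: the cube (footprint 16×17) is included at this height (area 272.00 mm²); the cylinder at (10.5, -1) does not reach this height (z outside [18.5, 25]); the 9×8.5 cube at (12, 15.5) contributes its full rectangle (area 76.50 mm²); Taking the first minus the rest: starting from the 16×17 cube (272.00 mm²), the 9×8.5 cube at (12, 15.5) partially overlaps it — only the 6.00 mm² overlap (of its 76.50 mm²) is removed, clipping the outline — area = 266.00 mm²; (rotated 60° about Z; rotation is an isometry so areas/perimeters/island counts are preserved). At z = 23.52: the cube (footprint 16×17) is included at this height (area 272.00 mm²); the cylinder at (10.5, -1): section is a regular 8-gon, circumradius r=3.5 (area = (8/2)·3.500²·sin(360°/8) = 34.65 mm²); the cube at (12, 15.5) is not intersected at this z (z outside [7, 20.5]); Subtracting the remaining from the first: starting from the 16×17 cube (272.00 mm²), the r=3.5 cylinder at (10.5, -1) partially overlaps it — only the 10.74 mm² overlap (of its 34.65 mm²) is removed, clipping the outline — area = 261.26 mm²; (whole slice rotated 60° about Z — lengths, areas and connectivity unchanged). Checking containment: at z = 23.52 the cross-section extends beyond the z = 15.96 cross-section by about 6.00 mm².

part overhangs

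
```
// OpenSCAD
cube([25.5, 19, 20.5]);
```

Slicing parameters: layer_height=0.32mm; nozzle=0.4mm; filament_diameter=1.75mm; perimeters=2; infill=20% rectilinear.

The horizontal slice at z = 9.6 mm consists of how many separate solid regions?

1

At z = 9.6 mm: the 25.5×19 cube contributes its full rectangle. The result has 1 disconnected region.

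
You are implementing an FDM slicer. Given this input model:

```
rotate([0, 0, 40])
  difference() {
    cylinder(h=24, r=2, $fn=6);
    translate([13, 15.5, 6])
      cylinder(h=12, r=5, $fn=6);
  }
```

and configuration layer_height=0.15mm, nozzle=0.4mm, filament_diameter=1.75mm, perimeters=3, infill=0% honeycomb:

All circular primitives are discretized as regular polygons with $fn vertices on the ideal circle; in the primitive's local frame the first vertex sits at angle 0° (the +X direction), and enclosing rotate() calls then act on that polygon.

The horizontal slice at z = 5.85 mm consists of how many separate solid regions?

1

At z = 5.85 mm: the r=2 cylinder contributes a regular 6-gon of circumradius 2; the cylinder at (13, 15.5) is absent (z outside [6, 18]); After the difference (first − rest): none of the subtracted shapes is present at this height, so the r=2 cylinder is unchanged — 1 connected region; (rotated 40° about Z; rotation is an isometry so areas/perimeters/island counts are preserved). The result has 1 disconnected region.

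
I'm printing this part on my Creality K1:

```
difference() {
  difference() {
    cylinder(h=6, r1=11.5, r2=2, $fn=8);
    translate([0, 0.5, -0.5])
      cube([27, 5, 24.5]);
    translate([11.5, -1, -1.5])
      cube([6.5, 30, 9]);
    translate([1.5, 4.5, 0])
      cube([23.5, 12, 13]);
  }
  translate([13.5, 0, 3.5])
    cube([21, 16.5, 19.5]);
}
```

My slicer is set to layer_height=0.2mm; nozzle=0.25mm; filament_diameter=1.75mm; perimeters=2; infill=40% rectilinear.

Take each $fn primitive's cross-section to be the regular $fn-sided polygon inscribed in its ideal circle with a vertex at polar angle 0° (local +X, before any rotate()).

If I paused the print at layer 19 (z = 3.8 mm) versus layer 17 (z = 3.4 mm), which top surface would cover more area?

layer 17 (z = 3.4 mm)

Layer 19 (z = 3.8): the cone: at t=0.633 of its height the radius interpolates to r₁+(r₂−r₁)t = 5.483, giving a regular 8-gon of that circumradius (area = (8/2)·5.483²·sin(360°/8) = 85.04 mm²); the 27×5 cube at (0, 0.5) contributes its full rectangle (area 135.00 mm²); the cube at (11.5, -1) is present — its section is the full 6.5×30 rectangle (area 195.00 mm²); the cube at (1.5, 4.5) (footprint 23.5×12) is included at this height (area 282.00 mm²); Taking the first minus the rest: starting from the cone (85.04 mm²), the 27×5 cube at (0, 0.5) partially overlaps it — only the 18.57 mm² overlap (of its 135.00 mm²) is removed, clipping the outline; the 6.5×30 cube at (11.5, -1) misses the remaining region (no effect); the 23.5×12 cube at (1.5, 4.5) misses the remaining region (no effect) — area = 66.47 mm²; the cube at (13.5, 0) (footprint 21×16.5) is included at this height (area 346.50 mm²); Taking the first minus the rest: starting from the result so far (66.47 mm²), the 21×16.5 cube at (13.5, 0) misses the remaining region (no effect) — area = 66.47 mm². So its area = 66.47 mm². Layer 17 (z = 3.4): the cone: at t=0.567 of its height the radius interpolates to r₁+(r₂−r₁)t = 6.117, giving a regular 8-gon of that circumradius (area = (8/2)·6.117²·sin(360°/8) = 105.82 mm²); the cube at (0, 0.5) is present — its section is the full 27×5 rectangle (area 135.00 mm²); the cube at (11.5, -1) is present — its section is the full 6.5×30 rectangle (area 195.00 mm²); the cube at (1.5, 4.5) (footprint 23.5×12) is included at this height (area 282.00 mm²); After the difference (first − rest): starting from the cone (105.82 mm²), the 27×5 cube at (0, 0.5) partially overlaps it — only the 22.99 mm² overlap (of its 135.00 mm²) is removed, clipping the outline; the 6.5×30 cube at (11.5, -1) misses the remaining region (no effect); the 23.5×12 cube at (1.5, 4.5) misses the remaining region (no effect) — area = 82.83 mm²; the cube at (13.5, 0) is absent (z outside [3.5, 23]); Taking the first minus the rest: none of the subtracted shapes is present at this height, so that combined region is unchanged — area = 82.83 mm². So its area = 82.83 mm². Layer 17 is larger (82.83 vs 66.47 mm²).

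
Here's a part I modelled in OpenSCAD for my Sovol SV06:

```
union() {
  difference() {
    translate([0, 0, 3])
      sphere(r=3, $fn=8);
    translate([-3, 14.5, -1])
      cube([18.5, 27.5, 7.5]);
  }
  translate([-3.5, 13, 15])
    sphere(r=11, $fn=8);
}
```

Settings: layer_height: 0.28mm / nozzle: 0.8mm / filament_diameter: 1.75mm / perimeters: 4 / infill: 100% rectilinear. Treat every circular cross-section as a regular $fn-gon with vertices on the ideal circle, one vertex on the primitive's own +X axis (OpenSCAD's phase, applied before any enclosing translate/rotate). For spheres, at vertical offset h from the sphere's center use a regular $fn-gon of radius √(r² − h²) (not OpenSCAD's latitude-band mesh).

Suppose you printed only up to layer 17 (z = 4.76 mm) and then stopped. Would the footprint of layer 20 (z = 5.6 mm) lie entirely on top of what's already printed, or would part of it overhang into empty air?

part overhangs

Compare the two slices. At z = 4.76: the r=3 sphere contributes a regular 8-gon of circumradius √(3²−1.76²) = 2.429 (area = (8/2)·2.429²·sin(360°/8) = 16.69 mm²); the cube at (-3, 14.5) (footprint 18.5×27.5) is included at this height (area 508.75 mm²); After the difference (first − rest): starting from the r=3 sphere (16.69 mm²), the 18.5×27.5 cube at (-3, 14.5) misses the remaining region (no effect) — area = 16.69 mm²; the r=11 sphere at (-3.5, 13) slices to a regular 8-gon of circumradius 4.018 (√(r²−h²) with h=10.24 from center) (area = (8/2)·4.018²·sin(360°/8) = 45.66 mm²); Combining (union): the 2 present regions are separate (no shared area or edge), so areas and boundary lengths simply add and each stays a separate island — area = 62.35 mm². At z = 5.6: the sphere: section is a regular 8-gon, circumradius = √(r²−h²) = √(3²−2.6²) = 1.497 (area = (8/2)·1.497²·sin(360°/8) = 6.34 mm²); the cube at (-3, 14.5) (footprint 18.5×27.5) is included at this height (area 508.75 mm²); After the difference (first − rest): starting from the r=3 sphere (6.34 mm²), the 18.5×27.5 cube at (-3, 14.5) misses the remaining region (no effect) — area = 6.34 mm²; the r=11 sphere at (-3.5, 13) slices to a regular 8-gon of circumradius 5.713 (√(r²−h²) with h=9.4 from center) (area = (8/2)·5.713²·sin(360°/8) = 92.32 mm²); Merging all regions: the 2 present regions are separate (no shared area or edge), so areas and boundary lengths simply add and each stays a separate island — area = 98.66 mm². Checking containment: at z = 5.6 the cross-section extends beyond the z = 4.76 cross-section by about 46.66 mm².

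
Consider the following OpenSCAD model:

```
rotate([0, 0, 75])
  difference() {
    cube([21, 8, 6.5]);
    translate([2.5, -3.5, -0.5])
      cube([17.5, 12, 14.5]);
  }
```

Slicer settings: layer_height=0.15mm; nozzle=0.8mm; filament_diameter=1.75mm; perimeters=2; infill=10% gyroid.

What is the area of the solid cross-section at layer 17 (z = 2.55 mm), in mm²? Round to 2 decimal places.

At z = 2.55 mm: the cube (footprint 21×8) is included at this height (area 168.00 mm²); the cube at (2.5, -3.5) is present — its section is the full 17.5×12 rectangle (area 210.00 mm²); Taking the first minus the rest: starting from the 21×8 cube (168.00 mm²), the 17.5×12 cube at (2.5, -3.5) partially overlaps it — only the 140.00 mm² overlap (of its 210.00 mm²) is removed, clipping the outline — area = 28.00 mm²; (rotated 75° about Z; rotation is an isometry so areas/perimeters/island counts are preserved). Overall, the cross-section has 2 separate islands. Net area = 28.00 mm².

28.00 mm²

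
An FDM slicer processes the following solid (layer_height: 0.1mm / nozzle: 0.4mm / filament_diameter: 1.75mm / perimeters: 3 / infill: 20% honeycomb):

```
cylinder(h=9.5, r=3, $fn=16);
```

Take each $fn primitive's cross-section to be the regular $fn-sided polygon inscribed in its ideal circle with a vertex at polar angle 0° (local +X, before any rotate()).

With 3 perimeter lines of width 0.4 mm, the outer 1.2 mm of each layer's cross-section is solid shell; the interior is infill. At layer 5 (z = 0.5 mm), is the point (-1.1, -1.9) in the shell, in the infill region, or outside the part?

At z = 0.5 mm: the cylinder: section is a regular 16-gon, circumradius r=3. Overall, the cross-section is a single solid region. The nearest boundary edge runs (-2.12, -2.12)→(-1.15, -2.77); distance from the point to it = 0.75 mm. The point is inside the cross-section, 0.75 mm from the nearest boundary — within the 1.2 mm shell band (3 × 0.4).

shell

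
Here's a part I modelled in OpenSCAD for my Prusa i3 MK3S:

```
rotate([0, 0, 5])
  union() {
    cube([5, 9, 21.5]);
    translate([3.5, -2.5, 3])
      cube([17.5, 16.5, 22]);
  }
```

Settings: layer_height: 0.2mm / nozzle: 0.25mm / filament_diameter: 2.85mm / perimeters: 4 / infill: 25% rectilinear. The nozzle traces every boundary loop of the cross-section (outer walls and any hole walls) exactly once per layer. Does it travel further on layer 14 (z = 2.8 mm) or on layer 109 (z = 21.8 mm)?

layer 109 (z = 21.8 mm)

Layer 14 (z = 2.8): the 5×9 cube contributes its full rectangle (perimeter 28.00 mm); the cube at (3.5, -2.5) is not intersected at this z (z outside [3, 25]); Taking the union: only the 5×9 cube is present, so the union is just that shape — boundary = 28.00 mm; (whole slice rotated 5° about Z — lengths, areas and connectivity unchanged). So its perimeter = 28.00 mm. Layer 109 (z = 21.8): the cube is absent (z outside [0, 21.5]); the cube at (3.5, -2.5) (footprint 17.5×16.5) is included at this height (perimeter 68.00 mm); Merging all regions: only the 17.5×16.5 cube at (3.5, -2.5) is present, so the union is just that shape — boundary = 68.00 mm; (whole slice rotated 5° about Z — lengths, areas and connectivity unchanged). So its perimeter = 68.00 mm. Layer 109 is larger (68.00 vs 28.00 mm).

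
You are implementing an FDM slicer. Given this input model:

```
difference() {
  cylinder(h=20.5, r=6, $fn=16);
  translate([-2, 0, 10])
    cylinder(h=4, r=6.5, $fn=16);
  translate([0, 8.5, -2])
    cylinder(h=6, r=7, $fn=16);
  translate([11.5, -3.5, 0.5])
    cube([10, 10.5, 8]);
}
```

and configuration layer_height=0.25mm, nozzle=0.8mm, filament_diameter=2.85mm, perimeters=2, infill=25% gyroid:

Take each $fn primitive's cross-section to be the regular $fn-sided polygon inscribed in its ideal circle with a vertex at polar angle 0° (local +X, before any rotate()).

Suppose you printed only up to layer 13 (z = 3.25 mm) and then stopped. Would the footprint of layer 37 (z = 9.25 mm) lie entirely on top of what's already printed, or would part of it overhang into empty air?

part overhangs

Compare the two slices. At z = 3.25: the r=6 cylinder contributes a regular 16-gon of circumradius 6 (area = (16/2)·6.000²·sin(360°/16) = 110.21 mm²); the cylinder at (-2, 0) is absent (z outside [10, 14]); the r=7 cylinder at (0, 8.5) gives a regular 16-gon of circumradius 7 (constant along its height) (area = (16/2)·7.000²·sin(360°/16) = 150.01 mm²); the 10×10.5 cube at (11.5, -3.5) contributes its full rectangle (area 105.00 mm²); Subtracting the remaining from the first: starting from the r=6 cylinder (110.21 mm²), the r=7 cylinder at (0, 8.5) partially overlaps it — only the 28.72 mm² overlap (of its 150.01 mm²) is removed, clipping the outline; the 10×10.5 cube at (11.5, -3.5) misses the remaining region (no effect) — area = 81.49 mm². At z = 9.25: the cylinder: section is a regular 16-gon, circumradius r=6 (area = (16/2)·6.000²·sin(360°/16) = 110.21 mm²); the cylinder at (-2, 0) is absent (z outside [10, 14]); the cylinder at (0, 8.5) does not reach this height (z outside [-2, 4]); the cube at (11.5, -3.5) is absent (z outside [0.5, 8.5]); Subtracting the remaining from the first: none of the subtracted shapes is present at this height, so the r=6 cylinder is unchanged — area = 110.21 mm². Checking containment: at z = 9.25 the cross-section extends beyond the z = 3.25 cross-section by about 28.72 mm².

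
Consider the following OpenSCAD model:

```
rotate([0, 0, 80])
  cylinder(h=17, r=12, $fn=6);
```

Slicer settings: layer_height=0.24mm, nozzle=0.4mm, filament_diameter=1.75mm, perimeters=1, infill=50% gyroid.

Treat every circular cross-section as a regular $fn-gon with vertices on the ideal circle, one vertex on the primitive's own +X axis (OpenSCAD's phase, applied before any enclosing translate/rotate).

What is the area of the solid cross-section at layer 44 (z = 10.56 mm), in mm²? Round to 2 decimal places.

374.12 mm²

At z = 10.56 mm: the r=12 cylinder gives a regular 6-gon of circumradius 12 (constant along its height) (area = (6/2)·12.000²·sin(360°/6) = 374.12 mm²); (whole slice rotated 80° about Z — lengths, areas and connectivity unchanged). Overall, the cross-section is a single solid region. Net area = 374.12 mm².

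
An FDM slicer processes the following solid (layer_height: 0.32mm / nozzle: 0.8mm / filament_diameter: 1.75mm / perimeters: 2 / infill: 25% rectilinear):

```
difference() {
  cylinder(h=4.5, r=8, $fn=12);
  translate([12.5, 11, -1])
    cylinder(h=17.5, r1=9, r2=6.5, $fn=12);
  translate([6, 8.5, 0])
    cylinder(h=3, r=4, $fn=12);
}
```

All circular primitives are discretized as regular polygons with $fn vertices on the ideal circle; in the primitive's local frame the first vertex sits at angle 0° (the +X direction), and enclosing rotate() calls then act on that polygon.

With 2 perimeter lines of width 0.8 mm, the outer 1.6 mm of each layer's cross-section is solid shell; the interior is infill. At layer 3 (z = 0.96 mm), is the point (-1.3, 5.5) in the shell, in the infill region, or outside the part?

At z = 0.96 mm: the cylinder: section is a regular 12-gon, circumradius r=8; the cone at (12.5, 11) contributes a regular 12-gon of circumradius 8.720 (interpolated between r1=9 and r2=6.5 at t=0.112); the cylinder at (6, 8.5): section is a regular 12-gon, circumradius r=4; After the difference (first − rest): starting from the r=8 cylinder, the cone at (12.5, 11) misses the remaining region (no effect); the r=4 cylinder at (6, 8.5) partially overlaps it — only the 4.48 mm² overlap (of its 48.00 mm²) is removed, clipping the outline — 1 connected region. Overall, the cross-section is a single solid region. The nearest boundary edge runs (-4.00, 6.93)→(0.00, 8.00); distance from the point to it = 2.08 mm. The point is inside the cross-section and 2.08 mm from the nearest boundary — more than the 1.6 mm shell width (2 × 0.8), so it's in the infill interior.

infill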